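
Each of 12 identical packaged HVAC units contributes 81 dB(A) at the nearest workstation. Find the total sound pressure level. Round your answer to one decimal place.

L_total = L₁ + 10·log₁₀ N for N identical incoherent sources.
L_total = 81 + 10·log₁₀(12) = 81 + 10.792 = 91.79 dB(A).

91.8 dB(A)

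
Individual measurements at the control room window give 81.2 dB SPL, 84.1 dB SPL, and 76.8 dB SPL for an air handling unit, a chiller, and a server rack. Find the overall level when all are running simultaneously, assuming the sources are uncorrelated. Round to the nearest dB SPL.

86 dB SPL

For uncorrelated sources the intensities add, so convert each level to linear form, sum, and take 10·log₁₀ of the total.
Σ 10^(L/10) = 10^(81.2/10) + 10^(84.1/10) + 10^(76.8/10) = 4.367e+08.
L_total = 10·log₁₀(4.367e+08) = 86.40 dB SPL.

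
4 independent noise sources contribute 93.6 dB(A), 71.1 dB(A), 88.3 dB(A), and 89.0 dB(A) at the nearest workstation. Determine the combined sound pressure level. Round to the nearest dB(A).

For uncorrelated sources the intensities add, so convert each level to linear form, sum, and take 10·log₁₀ of the total.
Σ 10^(L/10) = 10^(93.6/10) + 10^(71.1/10) + 10^(88.3/10) + 10^(89.0/10) = 3.774e+09.
L_total = 10·log₁₀(3.774e+09) = 95.77 dB(A).

96 dB(A)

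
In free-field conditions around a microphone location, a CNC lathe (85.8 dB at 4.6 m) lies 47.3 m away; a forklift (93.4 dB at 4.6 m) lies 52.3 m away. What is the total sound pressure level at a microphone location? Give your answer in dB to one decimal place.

First find each source's level at the receiver (point-source: −20·log₁₀(r/r_ref)), then combine on an intensity basis.
CNC lathe: 85.8 − 20·log₁₀(47.3/4.6) = 85.8 − 20.24 = 65.56 dB.
forklift: 93.4 − 20·log₁₀(52.3/4.6) = 93.4 − 21.11 = 72.29 dB.
Σ 10^(L/10) = 2.052e+07 → L_total = 10·log₁₀(2.052e+07) = 73.12 dB.

73.1 dB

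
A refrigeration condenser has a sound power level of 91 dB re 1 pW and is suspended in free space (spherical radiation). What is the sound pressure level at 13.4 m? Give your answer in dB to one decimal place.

L_p = L_w − 10·log₁₀(4π·r²) with r = 13.4 m.
4π·r² = 2256 m², 10·log₁₀ of that is 33.534 dB.
L_p = 91 − 33.534 = 57.47 dB.

57.5 dB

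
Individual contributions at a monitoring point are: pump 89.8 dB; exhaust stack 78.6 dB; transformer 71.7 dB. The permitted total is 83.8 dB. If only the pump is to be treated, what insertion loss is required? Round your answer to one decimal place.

8.0 dB

The untreated sources together contribute 10^(78.6/10) + 10^(71.7/10) = 8.723e+07, i.e. 79.41 dB.
To meet 83.8 dB overall, the treated pump may contribute at most 10^(83.8/10) − 8.723e+07 = 1.526e+08, i.e. 81.84 dB.
Required insertion loss = 89.8 − 81.84 = 7.96 dB.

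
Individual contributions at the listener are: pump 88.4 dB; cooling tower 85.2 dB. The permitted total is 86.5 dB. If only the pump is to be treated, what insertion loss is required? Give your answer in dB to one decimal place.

The untreated sources together contribute 10^(85.2/10) = 3.311e+08, i.e. 85.20 dB.
To meet 86.5 dB overall, the treated pump may contribute at most 10^(86.5/10) − 3.311e+08 = 1.156e+08, i.e. 80.63 dB.
So the pump must be reduced from 88.4 to 80.63 dB: IL = 7.77 dB.

7.8 dB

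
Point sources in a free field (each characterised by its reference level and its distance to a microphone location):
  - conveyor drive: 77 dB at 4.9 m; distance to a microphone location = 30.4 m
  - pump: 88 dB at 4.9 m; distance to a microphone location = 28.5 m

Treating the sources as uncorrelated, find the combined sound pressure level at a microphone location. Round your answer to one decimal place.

First find each source's level at the receiver (point-source: −20·log₁₀(r/r_ref)), then combine on an intensity basis.
conveyor drive: 77 − 20·log₁₀(30.4/4.9) = 77 − 15.85 = 61.15 dB.
pump: 88 − 20·log₁₀(28.5/4.9) = 88 − 15.29 = 72.71 dB.
Σ 10^(L/10) = 1.995e+07 → L_total = 10·log₁₀(1.995e+07) = 73.00 dB.

73.0 dB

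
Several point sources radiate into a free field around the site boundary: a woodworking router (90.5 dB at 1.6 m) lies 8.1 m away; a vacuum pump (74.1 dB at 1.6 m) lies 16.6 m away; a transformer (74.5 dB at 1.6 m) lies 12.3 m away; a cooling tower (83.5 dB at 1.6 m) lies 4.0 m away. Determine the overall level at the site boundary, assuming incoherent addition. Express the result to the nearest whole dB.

Propagate each source to the receiver with L = L_ref − 20·log₁₀(r/r_ref), then add intensities.
woodworking router: 90.5 − 20·log₁₀(8.1/1.6) = 90.5 − 14.09 = 76.41 dB.
vacuum pump: 74.1 − 20·log₁₀(16.6/1.6) = 74.1 − 20.32 = 53.78 dB.
transformer: 74.5 − 20·log₁₀(12.3/1.6) = 74.5 − 17.72 = 56.78 dB.
cooling tower: 83.5 − 20·log₁₀(4.0/1.6) = 83.5 − 7.96 = 75.54 dB.
Σ 10^(L/10) = 8.031e+07 → L_total = 10·log₁₀(8.031e+07) = 79.05 dB.

79 dB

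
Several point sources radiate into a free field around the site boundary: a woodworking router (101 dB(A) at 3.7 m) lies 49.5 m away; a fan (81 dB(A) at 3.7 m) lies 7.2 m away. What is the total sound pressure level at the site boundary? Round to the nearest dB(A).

80 dB(A)

Apply inverse-square spreading to bring every level to the receiver, then sum 10^(L/10).
woodworking router: 101 − 20·log₁₀(49.5/3.7) = 101 − 22.53 = 78.47 dB(A).
fan: 81 − 20·log₁₀(7.2/3.7) = 81 − 5.78 = 75.22 dB(A).
Σ 10^(L/10) = 1.036e+08 → L_total = 10·log₁₀(1.036e+08) = 80.15 dB(A).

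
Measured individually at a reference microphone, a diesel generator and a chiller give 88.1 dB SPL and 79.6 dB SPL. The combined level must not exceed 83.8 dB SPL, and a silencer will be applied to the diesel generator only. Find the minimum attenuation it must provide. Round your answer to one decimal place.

6.4 dB

The untreated sources together contribute 10^(79.6/10) = 9.120e+07, i.e. 79.60 dB SPL.
The limit corresponds to 10^(83.8/10) = 2.399e+08; subtracting the fixed part leaves 1.487e+08 for the diesel generator, i.e. 81.72 dB SPL.
So the diesel generator must be reduced from 88.1 to 81.72 dB SPL: IL = 6.38 dB.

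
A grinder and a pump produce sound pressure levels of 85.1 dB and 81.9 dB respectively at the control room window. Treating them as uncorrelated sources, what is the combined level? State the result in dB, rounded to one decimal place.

86.8 dB

Incoherent sources combine by intensity addition: L_total = 10·log₁₀(Σ 10^(L_i/10)).
Σ 10^(L/10) = 10^(85.1/10) + 10^(81.9/10) = 4.785e+08.
L_total = 10·log₁₀(4.785e+08) = 86.80 dB.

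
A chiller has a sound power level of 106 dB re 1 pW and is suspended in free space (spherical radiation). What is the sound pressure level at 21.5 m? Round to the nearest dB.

68 dB

Free-field spherical radiation: L_p = L_w − 10·log₁₀(4π·r²), r = 21.5 m.
4π·r² = 5809 m², 10·log₁₀ of that is 37.641 dB.
L_p = 106 − 37.641 = 68.36 dB.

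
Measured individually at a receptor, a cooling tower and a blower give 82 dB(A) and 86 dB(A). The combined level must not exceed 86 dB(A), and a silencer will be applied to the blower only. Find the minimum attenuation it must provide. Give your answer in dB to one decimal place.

Fixed contribution from the other source: Σ 10^(L/10) = 10^(82/10) = 1.585e+08 (82.00 dB(A)).
To meet 86 dB(A) overall, the treated blower may contribute at most 10^(86/10) − 1.585e+08 = 2.396e+08, i.e. 83.80 dB(A).
Required insertion loss = 86 − 83.80 = 2.20 dB.

2.2 dB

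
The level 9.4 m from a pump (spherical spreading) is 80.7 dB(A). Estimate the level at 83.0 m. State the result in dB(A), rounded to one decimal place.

Spherical spreading from a point source gives a 20·log₁₀(r₂/r₁) drop.
L₂ = 80.7 − 20·log₁₀(83.0/9.4) = 80.7 − 18.919 = 61.78 dB(A).

61.8 dB(A)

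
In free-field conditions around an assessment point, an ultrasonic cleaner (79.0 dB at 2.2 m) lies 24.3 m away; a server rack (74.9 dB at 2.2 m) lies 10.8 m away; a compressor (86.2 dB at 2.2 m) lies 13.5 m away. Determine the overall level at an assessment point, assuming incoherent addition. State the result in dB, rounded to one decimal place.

71.1 dB

Apply inverse-square spreading to bring every level to the receiver, then sum 10^(L/10).
ultrasonic cleaner: 79.0 − 20·log₁₀(24.3/2.2) = 79.0 − 20.86 = 58.14 dB.
server rack: 74.9 − 20·log₁₀(10.8/2.2) = 74.9 − 13.82 = 61.08 dB.
compressor: 86.2 − 20·log₁₀(13.5/2.2) = 86.2 − 15.76 = 70.44 dB.
Σ 10^(L/10) = 1.300e+07 → L_total = 10·log₁₀(1.300e+07) = 71.14 dB.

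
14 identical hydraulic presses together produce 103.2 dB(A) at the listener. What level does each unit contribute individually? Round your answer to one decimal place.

For N identical incoherent sources L_total = L₁ + 10·log₁₀ N, so L₁ = 103.2 − 10·log₁₀(14) = 103.2 − 11.461.

91.7 dB(A)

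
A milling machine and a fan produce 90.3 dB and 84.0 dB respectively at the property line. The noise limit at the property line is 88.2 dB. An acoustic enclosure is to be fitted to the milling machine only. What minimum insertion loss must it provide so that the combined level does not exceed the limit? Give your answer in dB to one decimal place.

Fixed contribution from the other source: Σ 10^(L/10) = 10^(84.0/10) = 2.512e+08 (84.00 dB).
To meet 88.2 dB overall, the treated milling machine may contribute at most 10^(88.2/10) − 2.512e+08 = 4.095e+08, i.e. 86.12 dB.
So the milling machine must be reduced from 90.3 to 86.12 dB: IL = 4.18 dB.

4.2 dB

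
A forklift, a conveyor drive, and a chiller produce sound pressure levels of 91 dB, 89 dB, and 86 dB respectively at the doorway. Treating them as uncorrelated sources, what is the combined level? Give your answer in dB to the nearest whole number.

For uncorrelated sources the intensities add, so convert each level to linear form, sum, and take 10·log₁₀ of the total.
Σ 10^(L/10) = 10^(91/10) + 10^(89/10) + 10^(86/10) = 2.451e+09.
L_total = 10·log₁₀(2.451e+09) = 93.89 dB.

94 dB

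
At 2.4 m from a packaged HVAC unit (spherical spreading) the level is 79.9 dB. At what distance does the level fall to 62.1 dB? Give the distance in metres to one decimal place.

18.6 m

The 17.8 dB drop corresponds to a distance ratio of 10^(17.8/20) for a point source.
r₂ = 2.4·10^((79.9−62.1)/20) = 2.4·10^(17.8/20) = 18.63 m.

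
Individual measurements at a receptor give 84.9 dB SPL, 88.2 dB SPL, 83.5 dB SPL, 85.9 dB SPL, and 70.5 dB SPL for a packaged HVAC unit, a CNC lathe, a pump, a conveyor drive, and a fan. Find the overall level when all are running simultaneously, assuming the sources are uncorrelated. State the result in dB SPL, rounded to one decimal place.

For uncorrelated sources the intensities add, so convert each level to linear form, sum, and take 10·log₁₀ of the total.
Σ 10^(L/10) = 10^(84.9/10) + 10^(88.2/10) + 10^(83.5/10) + 10^(85.9/10) + 10^(70.5/10) = 1.594e+09.
L_total = 10·log₁₀(1.594e+09) = 92.02 dB SPL.

92.0 dB SPL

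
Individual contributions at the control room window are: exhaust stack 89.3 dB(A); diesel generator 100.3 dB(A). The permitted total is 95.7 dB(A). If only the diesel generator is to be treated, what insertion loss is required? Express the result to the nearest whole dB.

Everything except the diesel generator sums to 10^(89.3/10) = 8.511e+08 in linear terms, 89.30 dB(A).
To meet 95.7 dB(A) overall, the treated diesel generator may contribute at most 10^(95.7/10) − 8.511e+08 = 2.864e+09, i.e. 94.57 dB(A).
Required insertion loss = 100.3 − 94.57 = 5.73 dB.

6 dB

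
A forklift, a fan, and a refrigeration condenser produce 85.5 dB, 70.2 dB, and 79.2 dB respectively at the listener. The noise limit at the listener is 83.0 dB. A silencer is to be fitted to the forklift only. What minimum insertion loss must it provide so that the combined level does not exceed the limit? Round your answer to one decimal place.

5.3 dB

The untreated sources together contribute 10^(70.2/10) + 10^(79.2/10) = 9.365e+07, i.e. 79.71 dB.
To meet 83.0 dB overall, the treated forklift may contribute at most 10^(83.0/10) − 9.365e+07 = 1.059e+08, i.e. 80.25 dB.
Required insertion loss = 85.5 − 80.25 = 5.25 dB.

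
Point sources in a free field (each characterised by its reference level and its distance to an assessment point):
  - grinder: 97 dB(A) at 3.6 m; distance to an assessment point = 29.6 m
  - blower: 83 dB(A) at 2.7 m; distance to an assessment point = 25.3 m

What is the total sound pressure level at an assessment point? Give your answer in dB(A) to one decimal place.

Apply inverse-square spreading to bring every level to the receiver, then sum 10^(L/10).
grinder: 97 − 20·log₁₀(29.6/3.6) = 97 − 18.30 = 78.70 dB(A).
blower: 83 − 20·log₁₀(25.3/2.7) = 83 − 19.44 = 63.56 dB(A).
Σ 10^(L/10) = 7.641e+07 → L_total = 10·log₁₀(7.641e+07) = 78.83 dB(A).

78.8 dB(A)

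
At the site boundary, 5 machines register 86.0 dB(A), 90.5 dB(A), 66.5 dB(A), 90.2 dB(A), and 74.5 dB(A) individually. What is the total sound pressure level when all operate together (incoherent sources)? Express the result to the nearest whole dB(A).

94 dB(A)

Incoherent sources combine by intensity addition: L_total = 10·log₁₀(Σ 10^(L_i/10)).
Σ 10^(L/10) = 10^(86.0/10) + 10^(90.5/10) + 10^(66.5/10) + 10^(90.2/10) + 10^(74.5/10) = 2.600e+09.
L_total = 10·log₁₀(2.600e+09) = 94.15 dB(A).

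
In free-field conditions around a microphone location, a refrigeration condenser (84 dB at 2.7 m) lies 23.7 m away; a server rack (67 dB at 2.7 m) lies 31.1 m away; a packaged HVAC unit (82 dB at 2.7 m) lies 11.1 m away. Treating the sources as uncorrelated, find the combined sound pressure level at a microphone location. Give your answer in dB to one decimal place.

Apply inverse-square spreading to bring every level to the receiver, then sum 10^(L/10).
refrigeration condenser: 84 − 20·log₁₀(23.7/2.7) = 84 − 18.87 = 65.13 dB.
server rack: 67 − 20·log₁₀(31.1/2.7) = 67 − 21.23 = 45.77 dB.
packaged HVAC unit: 82 − 20·log₁₀(11.1/2.7) = 82 − 12.28 = 69.72 dB.
Σ 10^(L/10) = 1.268e+07 → L_total = 10·log₁₀(1.268e+07) = 71.03 dB.

71.0 dB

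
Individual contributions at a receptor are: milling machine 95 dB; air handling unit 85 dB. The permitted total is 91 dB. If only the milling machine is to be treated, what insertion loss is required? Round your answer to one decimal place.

Fixed contribution from the other source: Σ 10^(L/10) = 10^(85/10) = 3.162e+08 (85.00 dB).
To meet 91 dB overall, the treated milling machine may contribute at most 10^(91/10) − 3.162e+08 = 9.427e+08, i.e. 89.74 dB.
Required insertion loss = 95 − 89.74 = 5.26 dB.

5.3 dB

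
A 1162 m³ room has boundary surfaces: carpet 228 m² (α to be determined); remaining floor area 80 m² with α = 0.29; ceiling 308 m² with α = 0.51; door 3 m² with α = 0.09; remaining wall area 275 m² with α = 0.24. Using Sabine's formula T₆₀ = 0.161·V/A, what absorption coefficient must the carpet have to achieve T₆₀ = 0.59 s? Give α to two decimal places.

0.31

Required total absorption A = 0.161·1162/0.59 = 317.09 m².
Absorption from the other surfaces = 80·0.29 + 308·0.51 + 3·0.09 + 275·0.24 = 246.55 m², so the carpet must supply 70.54 m² over 228 m².
α = 70.54/228 = 0.309.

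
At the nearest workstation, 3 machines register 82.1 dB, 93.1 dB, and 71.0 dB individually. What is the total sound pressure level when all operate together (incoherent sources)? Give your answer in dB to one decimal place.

93.5 dB

Incoherent sources combine by intensity addition: L_total = 10·log₁₀(Σ 10^(L_i/10)).
Σ 10^(L/10) = 10^(82.1/10) + 10^(93.1/10) + 10^(71.0/10) = 2.217e+09.
L_total = 10·log₁₀(2.217e+09) = 93.46 dB.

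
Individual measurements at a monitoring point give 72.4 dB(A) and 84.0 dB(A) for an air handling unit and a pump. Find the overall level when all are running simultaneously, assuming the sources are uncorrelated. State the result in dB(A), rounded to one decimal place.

84.3 dB(A)

Incoherent sources combine by intensity addition: L_total = 10·log₁₀(Σ 10^(L_i/10)).
Σ 10^(L/10) = 10^(72.4/10) + 10^(84.0/10) = 2.686e+08.
L_total = 10·log₁₀(2.686e+08) = 84.29 dB(A).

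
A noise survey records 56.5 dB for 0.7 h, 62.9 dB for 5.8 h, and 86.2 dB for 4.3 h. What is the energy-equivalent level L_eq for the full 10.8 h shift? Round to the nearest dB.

The energy average is taken in the linear domain: L_eq = 10·log₁₀[(Σ tᵢ·10^(Lᵢ/10))/T], T = 10.8 h.
Σ tᵢ·10^(Lᵢ/10) = 0.7·10^(56.5/10) + 5.8·10^(62.9/10) + 4.3·10^(86.2/10) = 1.804e+09.
L_eq = 10·log₁₀(1.804e+09/10.8) = 82.23 dB.

82 dB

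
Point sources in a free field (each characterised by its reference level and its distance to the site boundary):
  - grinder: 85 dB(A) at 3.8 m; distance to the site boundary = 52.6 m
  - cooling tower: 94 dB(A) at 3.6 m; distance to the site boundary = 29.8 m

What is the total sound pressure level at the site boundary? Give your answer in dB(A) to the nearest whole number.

76 dB(A)

Propagate each source to the receiver with L = L_ref − 20·log₁₀(r/r_ref), then add intensities.
grinder: 85 − 20·log₁₀(52.6/3.8) = 85 − 22.82 = 62.18 dB(A).
cooling tower: 94 − 20·log₁₀(29.8/3.6) = 94 − 18.36 = 75.64 dB(A).
Σ 10^(L/10) = 3.831e+07 → L_total = 10·log₁₀(3.831e+07) = 75.83 dB(A).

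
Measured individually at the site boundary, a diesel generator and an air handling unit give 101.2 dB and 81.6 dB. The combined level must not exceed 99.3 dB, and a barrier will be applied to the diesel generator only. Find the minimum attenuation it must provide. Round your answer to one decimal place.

The untreated sources together contribute 10^(81.6/10) = 1.445e+08, i.e. 81.60 dB.
The limit corresponds to 10^(99.3/10) = 8.511e+09; subtracting the fixed part leaves 8.367e+09 for the diesel generator, i.e. 99.23 dB.
So the diesel generator must be reduced from 101.2 to 99.23 dB: IL = 1.97 dB.

2.0 dB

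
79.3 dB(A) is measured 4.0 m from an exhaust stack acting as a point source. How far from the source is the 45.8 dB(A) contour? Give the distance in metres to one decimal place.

The 33.5 dB drop corresponds to a distance ratio of 10^(33.5/20) for a point source.
r₂ = 4.0·10^((79.3−45.8)/20) = 4.0·10^(33.5/20) = 189.26 m.

189.3 m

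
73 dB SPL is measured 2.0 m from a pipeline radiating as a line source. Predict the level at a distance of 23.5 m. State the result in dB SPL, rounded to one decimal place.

Cylindrical spreading from a line source gives a 10·log₁₀(r₂/r₁) drop.
L₂ = 73 − 10·log₁₀(23.5/2.0) = 73 − 10.700 = 62.30 dB SPL.

62.3 dB SPL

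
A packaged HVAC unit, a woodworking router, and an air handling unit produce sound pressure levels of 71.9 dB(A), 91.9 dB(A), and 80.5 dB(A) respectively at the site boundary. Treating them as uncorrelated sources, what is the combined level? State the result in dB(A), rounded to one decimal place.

92.2 dB(A)

For uncorrelated sources the intensities add, so convert each level to linear form, sum, and take 10·log₁₀ of the total.
Σ 10^(L/10) = 10^(71.9/10) + 10^(91.9/10) + 10^(80.5/10) = 1.677e+09.
L_total = 10·log₁₀(1.677e+09) = 92.24 dB(A).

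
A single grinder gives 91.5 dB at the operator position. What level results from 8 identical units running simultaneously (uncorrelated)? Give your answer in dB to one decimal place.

100.5 dB

L_total = L₁ + 10·log₁₀ N for N identical incoherent sources.
L_total = 91.5 + 10·log₁₀(8) = 91.5 + 9.031 = 100.53 dB.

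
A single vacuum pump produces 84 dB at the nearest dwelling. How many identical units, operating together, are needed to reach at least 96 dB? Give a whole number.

16

The shortfall is 96 − 84 = 12.0 dB, and N units add 10·log₁₀ N, so need 10·log₁₀ N ≥ 12.0.
N ≥ 10^(12.0/10) = 15.849, so N = 16.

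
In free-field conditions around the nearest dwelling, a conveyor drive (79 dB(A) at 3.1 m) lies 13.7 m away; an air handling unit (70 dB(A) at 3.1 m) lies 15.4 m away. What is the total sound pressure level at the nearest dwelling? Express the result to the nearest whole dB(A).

First find each source's level at the receiver (point-source: −20·log₁₀(r/r_ref)), then combine on an intensity basis.
conveyor drive: 79 − 20·log₁₀(13.7/3.1) = 79 − 12.91 = 66.09 dB(A).
air handling unit: 70 − 20·log₁₀(15.4/3.1) = 70 − 13.92 = 56.08 dB(A).
Σ 10^(L/10) = 4.472e+06 → L_total = 10·log₁₀(4.472e+06) = 66.51 dB(A).

67 dB(A)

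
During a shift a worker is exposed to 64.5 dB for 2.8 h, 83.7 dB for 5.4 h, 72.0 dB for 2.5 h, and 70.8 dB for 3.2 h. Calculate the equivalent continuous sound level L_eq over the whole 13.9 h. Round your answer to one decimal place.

Weight each interval's intensity by its duration and average over T = 13.9 h:
Σ tᵢ·10^(Lᵢ/10) = 2.8·10^(64.5/10) + 5.4·10^(83.7/10) + 2.5·10^(72.0/10) + 3.2·10^(70.8/10) = 1.352e+09.
L_eq = 10·log₁₀(1.352e+09/13.9) = 79.88 dB.

79.9 dB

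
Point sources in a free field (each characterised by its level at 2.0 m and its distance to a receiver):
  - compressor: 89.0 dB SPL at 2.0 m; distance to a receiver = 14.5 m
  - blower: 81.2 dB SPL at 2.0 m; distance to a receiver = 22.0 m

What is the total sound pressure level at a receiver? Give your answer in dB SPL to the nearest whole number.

72 dB SPL

Apply inverse-square spreading to bring every level to the receiver, then sum 10^(L/10).
compressor: 89.0 − 20·log₁₀(14.5/2.0) = 89.0 − 17.21 = 71.79 dB SPL.
blower: 81.2 − 20·log₁₀(22.0/2.0) = 81.2 − 20.83 = 60.37 dB SPL.
Σ 10^(L/10) = 1.620e+07 → L_total = 10·log₁₀(1.620e+07) = 72.10 dB SPL.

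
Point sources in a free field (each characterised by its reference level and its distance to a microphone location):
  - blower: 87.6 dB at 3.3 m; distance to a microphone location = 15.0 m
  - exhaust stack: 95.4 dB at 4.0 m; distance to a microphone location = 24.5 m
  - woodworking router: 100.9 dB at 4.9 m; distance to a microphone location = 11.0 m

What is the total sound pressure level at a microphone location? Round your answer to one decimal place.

94.1 dB

Propagate each source to the receiver with L = L_ref − 20·log₁₀(r/r_ref), then add intensities.
blower: 87.6 − 20·log₁₀(15.0/3.3) = 87.6 − 13.15 = 74.45 dB.
exhaust stack: 95.4 − 20·log₁₀(24.5/4.0) = 95.4 − 15.74 = 79.66 dB.
woodworking router: 100.9 − 20·log₁₀(11.0/4.9) = 100.9 − 7.02 = 93.88 dB.
Σ 10^(L/10) = 2.561e+09 → L_total = 10·log₁₀(2.561e+09) = 94.08 dB.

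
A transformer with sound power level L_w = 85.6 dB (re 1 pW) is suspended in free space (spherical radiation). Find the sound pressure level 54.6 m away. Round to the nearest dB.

Free-field spherical radiation: L_p = L_w − 10·log₁₀(4π·r²), r = 54.6 m.
4π·r² = 3.746e+04 m², 10·log₁₀ of that is 45.736 dB.
L_p = 85.6 − 45.736 = 39.86 dB.

40 dB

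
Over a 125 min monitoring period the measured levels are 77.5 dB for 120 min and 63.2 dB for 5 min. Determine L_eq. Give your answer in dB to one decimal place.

77.3 dB

The energy average is taken in the linear domain: L_eq = 10·log₁₀[(Σ tᵢ·10^(Lᵢ/10))/T], T = 125 min.
Σ tᵢ·10^(Lᵢ/10) = 120·10^(77.5/10) + 5·10^(63.2/10) = 6.759e+09.
L_eq = 10·log₁₀(6.759e+09/125) = 77.33 dB.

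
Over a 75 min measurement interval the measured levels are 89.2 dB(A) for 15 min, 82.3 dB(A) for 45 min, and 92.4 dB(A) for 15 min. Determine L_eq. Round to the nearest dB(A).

88 dB(A)

L_eq = 10·log₁₀[(1/T)·Σ tᵢ·10^(Lᵢ/10)] with T = 75 min.
Σ tᵢ·10^(Lᵢ/10) = 15·10^(89.2/10) + 45·10^(82.3/10) + 15·10^(92.4/10) = 4.619e+10.
L_eq = 10·log₁₀(4.619e+10/75) = 87.89 dB(A).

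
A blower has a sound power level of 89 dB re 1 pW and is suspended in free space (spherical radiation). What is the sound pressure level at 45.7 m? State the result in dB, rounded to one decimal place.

44.8 dB

Free-field spherical radiation: L_p = L_w − 10·log₁₀(4π·r²), r = 45.7 m.
4π·r² = 2.624e+04 m², 10·log₁₀ of that is 44.190 dB.
L_p = 89 − 44.190 = 44.81 dB.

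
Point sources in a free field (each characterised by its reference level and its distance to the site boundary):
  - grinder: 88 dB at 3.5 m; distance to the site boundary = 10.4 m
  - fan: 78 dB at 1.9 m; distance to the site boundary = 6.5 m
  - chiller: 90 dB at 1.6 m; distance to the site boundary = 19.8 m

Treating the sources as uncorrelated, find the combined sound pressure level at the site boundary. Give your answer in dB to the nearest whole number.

79 dB

Propagate each source to the receiver with L = L_ref − 20·log₁₀(r/r_ref), then add intensities.
grinder: 88 − 20·log₁₀(10.4/3.5) = 88 − 9.46 = 78.54 dB.
fan: 78 − 20·log₁₀(6.5/1.9) = 78 − 10.68 = 67.32 dB.
chiller: 90 − 20·log₁₀(19.8/1.6) = 90 − 21.85 = 68.15 dB.
Σ 10^(L/10) = 8.338e+07 → L_total = 10·log₁₀(8.338e+07) = 79.21 dB.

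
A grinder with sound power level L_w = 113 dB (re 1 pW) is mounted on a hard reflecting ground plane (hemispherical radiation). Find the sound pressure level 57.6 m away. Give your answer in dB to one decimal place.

Free-field hemispherical radiation: L_p = L_w − 10·log₁₀(2π·r²), r = 57.6 m.
2π·r² = 2.085e+04 m², 10·log₁₀ of that is 43.190 dB.
L_p = 113 − 43.190 = 69.81 dB.

69.8 dB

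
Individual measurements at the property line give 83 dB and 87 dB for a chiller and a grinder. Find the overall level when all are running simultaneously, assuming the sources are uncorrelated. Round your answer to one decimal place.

88.5 dB

For uncorrelated sources the intensities add, so convert each level to linear form, sum, and take 10·log₁₀ of the total.
Σ 10^(L/10) = 10^(83/10) + 10^(87/10) = 7.007e+08.
L_total = 10·log₁₀(7.007e+08) = 88.46 dB.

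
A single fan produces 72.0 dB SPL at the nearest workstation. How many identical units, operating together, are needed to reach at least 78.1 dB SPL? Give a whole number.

5

The shortfall is 78.1 − 72.0 = 6.1 dB, and N units add 10·log₁₀ N, so need 10·log₁₀ N ≥ 6.1.
N ≥ 10^(6.1/10) = 4.074, so N = 5.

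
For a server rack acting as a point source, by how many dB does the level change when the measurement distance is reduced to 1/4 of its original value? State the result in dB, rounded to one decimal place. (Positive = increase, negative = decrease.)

+12.0 dB

Point-source spreading: ΔL = −20·log₁₀(r₂/r₁).
ΔL = −20·log₁₀(0.25) = +12.04 dB.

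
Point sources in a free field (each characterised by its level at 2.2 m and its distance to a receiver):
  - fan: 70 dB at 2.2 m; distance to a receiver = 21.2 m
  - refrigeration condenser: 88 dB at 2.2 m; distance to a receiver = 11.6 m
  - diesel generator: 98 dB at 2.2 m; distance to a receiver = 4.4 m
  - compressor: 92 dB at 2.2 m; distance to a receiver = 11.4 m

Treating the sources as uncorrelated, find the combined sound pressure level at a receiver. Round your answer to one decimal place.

92.2 dB

Apply inverse-square spreading to bring every level to the receiver, then sum 10^(L/10).
fan: 70 − 20·log₁₀(21.2/2.2) = 70 − 19.68 = 50.32 dB.
refrigeration condenser: 88 − 20·log₁₀(11.6/2.2) = 88 − 14.44 = 73.56 dB.
diesel generator: 98 − 20·log₁₀(4.4/2.2) = 98 − 6.02 = 91.98 dB.
compressor: 92 − 20·log₁₀(11.4/2.2) = 92 − 14.29 = 77.71 dB.
Σ 10^(L/10) = 1.659e+09 → L_total = 10·log₁₀(1.659e+09) = 92.20 dB.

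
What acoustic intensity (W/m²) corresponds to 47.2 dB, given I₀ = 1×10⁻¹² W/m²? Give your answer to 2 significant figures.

5.2e-08 W/m²

I = I₀·10^(L/10) = 10⁻¹² × 10^(47.2/10) = 10^(-7.280).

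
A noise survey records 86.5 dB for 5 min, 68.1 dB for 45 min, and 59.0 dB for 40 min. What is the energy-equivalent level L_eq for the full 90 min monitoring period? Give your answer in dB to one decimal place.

Weight each interval's intensity by its duration and average over T = 90 min:
Σ tᵢ·10^(Lᵢ/10) = 5·10^(86.5/10) + 45·10^(68.1/10) + 40·10^(59.0/10) = 2.556e+09.
L_eq = 10·log₁₀(2.556e+09/90) = 74.53 dB.

74.5 dB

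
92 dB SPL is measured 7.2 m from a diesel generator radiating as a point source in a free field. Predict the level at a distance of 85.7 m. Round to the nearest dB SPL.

70 dB SPL

Point-source attenuation: ΔL = 20·log₁₀(r₂/r₁) = 20·log₁₀(85.7/7.2) = 21.513 dB.
L₂ = 92 − 20·log₁₀(85.7/7.2) = 92 − 21.513 = 70.49 dB SPL.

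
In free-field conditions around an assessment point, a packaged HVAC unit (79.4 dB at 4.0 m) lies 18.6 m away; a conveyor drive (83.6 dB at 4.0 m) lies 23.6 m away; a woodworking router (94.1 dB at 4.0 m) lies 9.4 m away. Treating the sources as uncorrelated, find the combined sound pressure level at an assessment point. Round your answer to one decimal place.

Propagate each source to the receiver with L = L_ref − 20·log₁₀(r/r_ref), then add intensities.
packaged HVAC unit: 79.4 − 20·log₁₀(18.6/4.0) = 79.4 − 13.35 = 66.05 dB.
conveyor drive: 83.6 − 20·log₁₀(23.6/4.0) = 83.6 − 15.42 = 68.18 dB.
woodworking router: 94.1 − 20·log₁₀(9.4/4.0) = 94.1 − 7.42 = 86.68 dB.
Σ 10^(L/10) = 4.760e+08 → L_total = 10·log₁₀(4.760e+08) = 86.78 dB.

86.8 dB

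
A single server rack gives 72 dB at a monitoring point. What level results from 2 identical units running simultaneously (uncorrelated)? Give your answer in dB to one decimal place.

With 2 equal, uncorrelated contributions the intensity is 2× that of one unit, giving a rise of 10·log₁₀ 2.
L_total = 72 + 10·log₁₀(2) = 72 + 3.010 = 75.01 dB.

75.0 dB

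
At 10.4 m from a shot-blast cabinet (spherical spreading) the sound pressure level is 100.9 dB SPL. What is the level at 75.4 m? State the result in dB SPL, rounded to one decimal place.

For a point source, L₂ = L₁ − 20·log₁₀(r₂/r₁).
L₂ = 100.9 − 20·log₁₀(75.4/10.4) = 100.9 − 17.207 = 83.69 dB SPL.

83.7 dB SPL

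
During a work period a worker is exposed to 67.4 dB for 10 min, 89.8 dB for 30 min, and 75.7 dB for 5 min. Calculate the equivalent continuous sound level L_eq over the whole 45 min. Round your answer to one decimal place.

Weight each interval's intensity by its duration and average over T = 45 min:
Σ tᵢ·10^(Lᵢ/10) = 10·10^(67.4/10) + 30·10^(89.8/10) + 5·10^(75.7/10) = 2.889e+10.
L_eq = 10·log₁₀(2.889e+10/45) = 88.08 dB.

88.1 dB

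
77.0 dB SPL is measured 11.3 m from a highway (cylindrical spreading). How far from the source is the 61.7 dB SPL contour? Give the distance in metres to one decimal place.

Line-source spreading drops the level by 10·log₁₀(r₂/r₁); inverting, r₂/r₁ = 10^(ΔL/10).
r₂ = 11.3·10^((77.0−61.7)/10) = 11.3·10^(15.3/10) = 382.89 m.

382.9 m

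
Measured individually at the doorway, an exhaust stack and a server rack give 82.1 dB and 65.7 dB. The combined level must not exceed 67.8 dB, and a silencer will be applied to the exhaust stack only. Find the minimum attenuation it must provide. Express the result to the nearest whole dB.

18 dB

The untreated sources together contribute 10^(65.7/10) = 3.715e+06, i.e. 65.70 dB.
The limit corresponds to 10^(67.8/10) = 6.026e+06; subtracting the fixed part leaves 2.310e+06 for the exhaust stack, i.e. 63.64 dB.
Required insertion loss = 82.1 − 63.64 = 18.46 dB.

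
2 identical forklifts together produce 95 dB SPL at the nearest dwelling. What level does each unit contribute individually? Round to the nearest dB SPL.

2 equal contributions raise the level by 10·log₁₀ 2 = 3.010 dB, so each unit alone gives 95 − 3.010.

92 dB SPL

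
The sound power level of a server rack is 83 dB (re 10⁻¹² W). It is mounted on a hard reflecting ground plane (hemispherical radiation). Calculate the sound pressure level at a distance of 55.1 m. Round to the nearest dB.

Free-field hemispherical radiation: L_p = L_w − 10·log₁₀(2π·r²), r = 55.1 m.
2π·r² = 1.908e+04 m², 10·log₁₀ of that is 42.805 dB.
L_p = 83 − 42.805 = 40.20 dB.

40 dB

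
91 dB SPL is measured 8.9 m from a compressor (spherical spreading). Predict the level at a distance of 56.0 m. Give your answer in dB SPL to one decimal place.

Point-source attenuation: ΔL = 20·log₁₀(r₂/r₁) = 20·log₁₀(56.0/8.9) = 15.976 dB.
L₂ = 91 − 20·log₁₀(56.0/8.9) = 91 − 15.976 = 75.02 dB SPL.

75.0 dB SPL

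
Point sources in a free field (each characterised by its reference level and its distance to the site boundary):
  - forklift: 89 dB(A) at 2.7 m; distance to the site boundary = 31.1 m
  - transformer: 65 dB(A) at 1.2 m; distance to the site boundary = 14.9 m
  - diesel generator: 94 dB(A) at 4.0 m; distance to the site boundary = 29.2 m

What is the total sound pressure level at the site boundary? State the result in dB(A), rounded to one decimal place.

77.3 dB(A)

First find each source's level at the receiver (point-source: −20·log₁₀(r/r_ref)), then combine on an intensity basis.
forklift: 89 − 20·log₁₀(31.1/2.7) = 89 − 21.23 = 67.77 dB(A).
transformer: 65 − 20·log₁₀(14.9/1.2) = 65 − 21.88 = 43.12 dB(A).
diesel generator: 94 − 20·log₁₀(29.2/4.0) = 94 − 17.27 = 76.73 dB(A).
Σ 10^(L/10) = 5.314e+07 → L_total = 10·log₁₀(5.314e+07) = 77.25 dB(A).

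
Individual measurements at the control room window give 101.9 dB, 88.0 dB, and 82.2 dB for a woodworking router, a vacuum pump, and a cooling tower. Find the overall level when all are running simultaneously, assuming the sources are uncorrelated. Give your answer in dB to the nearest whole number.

102 dB

Incoherent sources combine by intensity addition: L_total = 10·log₁₀(Σ 10^(L_i/10)).
Σ 10^(L/10) = 10^(101.9/10) + 10^(88.0/10) + 10^(82.2/10) = 1.629e+10.
L_total = 10·log₁₀(1.629e+10) = 102.12 dB.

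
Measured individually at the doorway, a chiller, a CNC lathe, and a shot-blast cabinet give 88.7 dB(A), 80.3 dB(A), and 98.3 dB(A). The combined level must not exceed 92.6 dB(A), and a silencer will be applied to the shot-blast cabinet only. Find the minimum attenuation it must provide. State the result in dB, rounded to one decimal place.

The untreated sources together contribute 10^(88.7/10) + 10^(80.3/10) = 8.485e+08, i.e. 89.29 dB(A).
To meet 92.6 dB(A) overall, the treated shot-blast cabinet may contribute at most 10^(92.6/10) − 8.485e+08 = 9.712e+08, i.e. 89.87 dB(A).
Required insertion loss = 98.3 − 89.87 = 8.43 dB.

8.4 dB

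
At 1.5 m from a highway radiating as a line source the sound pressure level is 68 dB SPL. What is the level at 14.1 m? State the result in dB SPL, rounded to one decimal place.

Cylindrical spreading from a line source gives a 10·log₁₀(r₂/r₁) drop.
L₂ = 68 − 10·log₁₀(14.1/1.5) = 68 − 9.731 = 58.27 dB SPL.

58.3 dB SPL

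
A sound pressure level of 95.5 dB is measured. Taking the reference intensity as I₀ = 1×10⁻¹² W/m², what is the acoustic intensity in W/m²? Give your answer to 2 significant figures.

0.0035 W/m²

I/I₀ = 10^(95.5/10) = 3.548e+09, so I = 3.548e+09 × 10⁻¹² W/m².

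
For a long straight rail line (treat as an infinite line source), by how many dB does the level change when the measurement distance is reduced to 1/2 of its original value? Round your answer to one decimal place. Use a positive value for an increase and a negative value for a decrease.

+3.0 dB

A line source loses 3 dB per doubling of distance; generally ΔL = −10·log₁₀(r₂/r₁).
ΔL = −10·log₁₀(0.5) = +3.01 dB.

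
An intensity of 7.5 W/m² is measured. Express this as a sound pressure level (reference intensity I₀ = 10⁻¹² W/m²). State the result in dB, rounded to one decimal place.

128.8 dB

L = 10·log₁₀(I/I₀) = 10·log₁₀(7.5/10⁻¹²) = 10·log₁₀(7.5×10^12).
L = 10·(0.8751 + 12) = 128.75 dB.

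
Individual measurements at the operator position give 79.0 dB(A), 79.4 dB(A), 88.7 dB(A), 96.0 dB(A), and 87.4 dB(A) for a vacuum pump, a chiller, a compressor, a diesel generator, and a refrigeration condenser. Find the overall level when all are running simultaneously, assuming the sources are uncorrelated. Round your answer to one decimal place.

97.4 dB(A)

For uncorrelated sources the intensities add, so convert each level to linear form, sum, and take 10·log₁₀ of the total.
Σ 10^(L/10) = 10^(79.0/10) + 10^(79.4/10) + 10^(88.7/10) + 10^(96.0/10) + 10^(87.4/10) = 5.438e+09.
L_total = 10·log₁₀(5.438e+09) = 97.35 dB(A).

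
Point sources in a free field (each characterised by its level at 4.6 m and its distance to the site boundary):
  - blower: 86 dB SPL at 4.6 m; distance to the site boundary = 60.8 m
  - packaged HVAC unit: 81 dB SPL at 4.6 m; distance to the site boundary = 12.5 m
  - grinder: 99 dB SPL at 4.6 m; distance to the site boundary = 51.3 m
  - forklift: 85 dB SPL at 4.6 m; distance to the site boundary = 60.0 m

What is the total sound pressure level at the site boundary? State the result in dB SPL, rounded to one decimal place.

79.3 dB SPL

First find each source's level at the receiver (point-source: −20·log₁₀(r/r_ref)), then combine on an intensity basis.
blower: 86 − 20·log₁₀(60.8/4.6) = 86 − 22.42 = 63.58 dB SPL.
packaged HVAC unit: 81 − 20·log₁₀(12.5/4.6) = 81 − 8.68 = 72.32 dB SPL.
grinder: 99 − 20·log₁₀(51.3/4.6) = 99 − 20.95 = 78.05 dB SPL.
forklift: 85 − 20·log₁₀(60.0/4.6) = 85 − 22.31 = 62.69 dB SPL.
Σ 10^(L/10) = 8.505e+07 → L_total = 10·log₁₀(8.505e+07) = 79.30 dB SPL.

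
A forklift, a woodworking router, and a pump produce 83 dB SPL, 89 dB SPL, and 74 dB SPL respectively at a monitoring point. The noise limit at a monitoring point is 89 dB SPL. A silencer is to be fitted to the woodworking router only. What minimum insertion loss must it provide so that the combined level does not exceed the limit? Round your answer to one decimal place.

Fixed contribution from the other sources: Σ 10^(L/10) = 10^(83/10) + 10^(74/10) = 2.246e+08 (83.51 dB SPL).
To meet 89 dB SPL overall, the treated woodworking router may contribute at most 10^(89/10) − 2.246e+08 = 5.697e+08, i.e. 87.56 dB SPL.
Required insertion loss = 89 − 87.56 = 1.44 dB.

1.4 dB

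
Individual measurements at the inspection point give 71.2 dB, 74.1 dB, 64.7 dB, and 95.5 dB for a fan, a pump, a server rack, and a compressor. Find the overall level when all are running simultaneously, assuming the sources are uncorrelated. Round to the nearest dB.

96 dB

For uncorrelated sources the intensities add, so convert each level to linear form, sum, and take 10·log₁₀ of the total.
Σ 10^(L/10) = 10^(71.2/10) + 10^(74.1/10) + 10^(64.7/10) + 10^(95.5/10) = 3.590e+09.
L_total = 10·log₁₀(3.590e+09) = 95.55 dB.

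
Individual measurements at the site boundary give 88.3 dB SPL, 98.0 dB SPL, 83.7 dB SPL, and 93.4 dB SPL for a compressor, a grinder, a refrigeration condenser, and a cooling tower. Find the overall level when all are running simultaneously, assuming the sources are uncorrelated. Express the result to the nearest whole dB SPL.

100 dB SPL

Incoherent sources combine by intensity addition: L_total = 10·log₁₀(Σ 10^(L_i/10)).
Σ 10^(L/10) = 10^(88.3/10) + 10^(98.0/10) + 10^(83.7/10) + 10^(93.4/10) = 9.408e+09.
L_total = 10·log₁₀(9.408e+09) = 99.73 dB SPL.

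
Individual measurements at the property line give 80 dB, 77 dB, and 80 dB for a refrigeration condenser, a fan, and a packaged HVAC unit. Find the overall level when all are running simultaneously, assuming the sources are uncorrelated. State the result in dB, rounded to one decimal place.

84.0 dB

For uncorrelated sources the intensities add, so convert each level to linear form, sum, and take 10·log₁₀ of the total.
Σ 10^(L/10) = 10^(80/10) + 10^(77/10) + 10^(80/10) = 2.501e+08.
L_total = 10·log₁₀(2.501e+08) = 83.98 dB.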